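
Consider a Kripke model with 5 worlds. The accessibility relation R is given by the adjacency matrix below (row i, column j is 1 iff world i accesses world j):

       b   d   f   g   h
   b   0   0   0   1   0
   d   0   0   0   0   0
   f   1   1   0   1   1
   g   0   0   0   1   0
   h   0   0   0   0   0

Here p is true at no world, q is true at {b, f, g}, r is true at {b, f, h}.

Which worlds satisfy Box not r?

b: successors {g}; not r there: g:T. ✓
d: no successors, so Box not r holds vacuously. ✓
f: successors {b, d, g, h}; not r there: b:F, d:T, g:T, h:F. ✗
g: successors {g}; not r there: g:T. ✓
h: no successors, so Box not r holds vacuously. ✓

{b, d, g, h}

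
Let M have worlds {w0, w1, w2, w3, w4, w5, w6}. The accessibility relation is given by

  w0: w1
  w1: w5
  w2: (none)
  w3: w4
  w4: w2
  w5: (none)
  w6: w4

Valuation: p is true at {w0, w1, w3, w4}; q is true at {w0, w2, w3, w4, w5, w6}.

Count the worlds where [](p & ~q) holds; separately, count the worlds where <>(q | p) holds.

For [](p & ~q):
w0: successors {w1}; p & ~q there: w1:T. ✓
w1: successors {w5}; p & ~q there: w5:F. ✗
w2: no successors, so [](p & ~q) holds vacuously. ✓
w3: successors {w4}; p & ~q there: w4:F. ✗
w4: successors {w2}; p & ~q there: w2:F. ✗
w5: no successors, so [](p & ~q) holds vacuously. ✓
w6: successors {w4}; p & ~q there: w4:F. ✗
— 3 worlds.
For <>(q | p):
w0: successors {w1}; q | p there: w1:T. ✓
w1: successors {w5}; q | p there: w5:T. ✓
w2: no successors, so <>(q | p) fails. ✗
w3: successors {w4}; q | p there: w4:T. ✓
w4: successors {w2}; q | p there: w2:T. ✓
w5: no successors, so <>(q | p) fails. ✗
w6: successors {w4}; q | p there: w4:T. ✓
— 5 worlds.

3 and 5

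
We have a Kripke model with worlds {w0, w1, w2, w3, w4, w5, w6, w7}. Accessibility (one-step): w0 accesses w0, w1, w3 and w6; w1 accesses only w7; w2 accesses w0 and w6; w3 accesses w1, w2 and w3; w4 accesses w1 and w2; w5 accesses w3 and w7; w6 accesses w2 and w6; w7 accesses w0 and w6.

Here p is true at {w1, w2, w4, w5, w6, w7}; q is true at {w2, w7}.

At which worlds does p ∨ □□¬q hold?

w0: p is F, □□¬q is F. ✗
w1: p is T, □□¬q is T. ✓
w2: p is T, □□¬q is F. ✓
w3: p is F, □□¬q is F. ✗
w4: p is T, □□¬q is F. ✓
w5: p is T, □□¬q is F. ✓
w6: p is T, □□¬q is F. ✓
w7: p is T, □□¬q is F. ✓

{w1, w2, w4, w5, w6, w7}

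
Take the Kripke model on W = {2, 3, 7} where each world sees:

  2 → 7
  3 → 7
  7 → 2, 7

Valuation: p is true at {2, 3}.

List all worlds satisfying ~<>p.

{2, 3}

2: <>p is F. ✓
3: <>p is F. ✓
7: <>p is T. ✗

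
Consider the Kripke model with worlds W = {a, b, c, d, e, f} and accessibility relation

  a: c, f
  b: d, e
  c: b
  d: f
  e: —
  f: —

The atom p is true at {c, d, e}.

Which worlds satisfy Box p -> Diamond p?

a: Box p is F, Diamond p is T. ✓
b: Box p is T, Diamond p is T. ✓
c: Box p is F, Diamond p is F. ✓
d: Box p is F, Diamond p is F. ✓
e: Box p is T, Diamond p is F. ✗
f: Box p is T, Diamond p is F. ✗

{a, b, c, d}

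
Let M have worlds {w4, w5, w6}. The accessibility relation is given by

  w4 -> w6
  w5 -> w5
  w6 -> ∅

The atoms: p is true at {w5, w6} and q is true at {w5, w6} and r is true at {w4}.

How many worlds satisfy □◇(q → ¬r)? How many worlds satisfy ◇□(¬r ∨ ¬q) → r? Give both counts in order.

2 and 2

For □◇(q → ¬r):
w4: successors {w6}; ◇(q → ¬r) there: w6:F. ✗
w5: successors {w5}; ◇(q → ¬r) there: w5:T. ✓
w6: no successors, so □◇(q → ¬r) holds vacuously. ✓
— 2 worlds.
For ◇□(¬r ∨ ¬q) → r:
w4: ◇□(¬r ∨ ¬q) is T, r is T. ✓
w5: ◇□(¬r ∨ ¬q) is T, r is F. ✗
w6: ◇□(¬r ∨ ¬q) is F, r is F. ✓
— 2 worlds.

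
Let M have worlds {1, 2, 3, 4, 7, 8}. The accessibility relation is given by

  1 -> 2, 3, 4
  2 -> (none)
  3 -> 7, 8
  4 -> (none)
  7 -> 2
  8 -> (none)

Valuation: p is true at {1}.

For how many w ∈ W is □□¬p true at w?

1: successors {2, 3, 4}; □¬p there: 2:T, 3:T, 4:T. ✓
2: no successors, so □□¬p holds vacuously. ✓
3: successors {7, 8}; □¬p there: 7:T, 8:T. ✓
4: no successors, so □□¬p holds vacuously. ✓
7: successors {2}; □¬p there: 2:T. ✓
8: no successors, so □□¬p holds vacuously. ✓
Satisfying worlds: {1, 2, 3, 4, 7, 8}.

6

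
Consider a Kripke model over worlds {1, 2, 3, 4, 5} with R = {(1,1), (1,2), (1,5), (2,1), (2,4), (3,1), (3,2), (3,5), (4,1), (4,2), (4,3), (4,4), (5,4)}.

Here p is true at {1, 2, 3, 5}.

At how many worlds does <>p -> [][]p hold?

1: <>p is T, [][]p is F. ✗
2: <>p is T, [][]p is F. ✗
3: <>p is T, [][]p is F. ✗
4: <>p is T, [][]p is F. ✗
5: <>p is F, [][]p is F. ✓
Satisfying worlds: {5}.

1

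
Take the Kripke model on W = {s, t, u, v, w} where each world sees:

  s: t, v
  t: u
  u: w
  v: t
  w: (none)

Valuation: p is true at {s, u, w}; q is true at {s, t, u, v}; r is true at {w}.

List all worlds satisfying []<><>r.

{v, w}

s: successors {t, v}; <><>r there: t:T, v:F. ✗
t: successors {u}; <><>r there: u:F. ✗
u: successors {w}; <><>r there: w:F. ✗
v: successors {t}; <><>r there: t:T. ✓
w: no successors, so []<><>r holds vacuously. ✓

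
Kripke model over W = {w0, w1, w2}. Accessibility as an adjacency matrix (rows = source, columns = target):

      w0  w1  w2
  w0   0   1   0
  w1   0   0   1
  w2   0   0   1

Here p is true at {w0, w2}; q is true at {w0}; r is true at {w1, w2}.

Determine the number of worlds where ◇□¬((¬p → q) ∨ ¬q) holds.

0

w0: successors {w1}; □¬((¬p → q) ∨ ¬q) there: w1:F. ✗
w1: successors {w2}; □¬((¬p → q) ∨ ¬q) there: w2:F. ✗
w2: successors {w2}; □¬((¬p → q) ∨ ¬q) there: w2:F. ✗
Satisfying worlds: ∅.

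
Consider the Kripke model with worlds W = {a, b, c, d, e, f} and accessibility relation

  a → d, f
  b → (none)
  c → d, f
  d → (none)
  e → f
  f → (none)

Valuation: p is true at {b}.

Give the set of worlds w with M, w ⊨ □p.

a: successors {d, f}; p there: d:F, f:F. ✗
b: no successors, so □p holds vacuously. ✓
c: successors {d, f}; p there: d:F, f:F. ✗
d: no successors, so □p holds vacuously. ✓
e: successors {f}; p there: f:F. ✗
f: no successors, so □p holds vacuously. ✓

{b, d, f}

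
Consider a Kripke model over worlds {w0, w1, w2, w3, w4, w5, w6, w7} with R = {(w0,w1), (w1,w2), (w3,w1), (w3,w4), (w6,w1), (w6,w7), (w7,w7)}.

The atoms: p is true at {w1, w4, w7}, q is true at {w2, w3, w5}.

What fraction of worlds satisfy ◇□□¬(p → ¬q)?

w0: successors {w1}; □□¬(p → ¬q) there: w1:T. ✓
w1: successors {w2}; □□¬(p → ¬q) there: w2:T. ✓
w2: no successors, so ◇□□¬(p → ¬q) fails. ✗
w3: successors {w1, w4}; □□¬(p → ¬q) there: w1:T, w4:T. ✓
w4: no successors, so ◇□□¬(p → ¬q) fails. ✗
w5: no successors, so ◇□□¬(p → ¬q) fails. ✗
w6: successors {w1, w7}; □□¬(p → ¬q) there: w1:T, w7:F. ✓
w7: successors {w7}; □□¬(p → ¬q) there: w7:F. ✗
That's 4 of 8 worlds, so 4/8 = 1/2.

1/2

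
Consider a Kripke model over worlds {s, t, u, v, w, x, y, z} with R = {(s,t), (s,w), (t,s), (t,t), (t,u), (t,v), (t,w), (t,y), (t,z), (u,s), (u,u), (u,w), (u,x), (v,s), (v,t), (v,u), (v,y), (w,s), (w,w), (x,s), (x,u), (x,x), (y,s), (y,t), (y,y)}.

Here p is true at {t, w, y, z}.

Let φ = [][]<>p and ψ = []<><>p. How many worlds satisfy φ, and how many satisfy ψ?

2 and 7

For [][]<>p:
s: successors {t, w}; []<>p there: t:F, w:T. ✗
t: successors {s, t, u, v, w, y, z}; []<>p there: s:T, t:F, u:F, v:T, w:T, y:T, z:T. ✗
u: successors {s, u, w, x}; []<>p there: s:T, u:F, w:T, x:F. ✗
v: successors {s, t, u, y}; []<>p there: s:T, t:F, u:F, y:T. ✗
w: successors {s, w}; []<>p there: s:T, w:T. ✓
x: successors {s, u, x}; []<>p there: s:T, u:F, x:F. ✗
y: successors {s, t, y}; []<>p there: s:T, t:F, y:T. ✗
z: no successors, so [][]<>p holds vacuously. ✓
— 2 worlds.
For []<><>p:
s: successors {t, w}; <><>p there: t:T, w:T. ✓
t: successors {s, t, u, v, w, y, z}; <><>p there: s:T, t:T, u:T, v:T, w:T, y:T, z:F. ✗
u: successors {s, u, w, x}; <><>p there: s:T, u:T, w:T, x:T. ✓
v: successors {s, t, u, y}; <><>p there: s:T, t:T, u:T, y:T. ✓
w: successors {s, w}; <><>p there: s:T, w:T. ✓
x: successors {s, u, x}; <><>p there: s:T, u:T, x:T. ✓
y: successors {s, t, y}; <><>p there: s:T, t:T, y:T. ✓
z: no successors, so []<><>p holds vacuously. ✓
— 7 worlds.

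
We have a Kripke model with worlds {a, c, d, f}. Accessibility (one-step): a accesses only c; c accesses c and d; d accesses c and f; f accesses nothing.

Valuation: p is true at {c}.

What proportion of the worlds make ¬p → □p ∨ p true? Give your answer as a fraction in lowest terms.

a: ¬p is T, □p ∨ p is T. ✓
c: ¬p is F, □p ∨ p is T. ✓
d: ¬p is T, □p ∨ p is F. ✗
f: ¬p is T, □p ∨ p is T. ✓
That's 3 of 4 worlds, so 3/4.

3/4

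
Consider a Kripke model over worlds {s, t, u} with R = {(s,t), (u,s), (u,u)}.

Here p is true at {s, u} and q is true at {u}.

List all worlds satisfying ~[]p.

s: []p is F. ✓
t: []p is T. ✗
u: []p is T. ✗

{s}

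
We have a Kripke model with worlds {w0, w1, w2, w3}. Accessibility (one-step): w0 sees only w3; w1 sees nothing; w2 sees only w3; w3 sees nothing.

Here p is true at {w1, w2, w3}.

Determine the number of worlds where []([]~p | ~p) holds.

4

w0: successors {w3}; []~p | ~p there: w3:T. ✓
w1: no successors, so []([]~p | ~p) holds vacuously. ✓
w2: successors {w3}; []~p | ~p there: w3:T. ✓
w3: no successors, so []([]~p | ~p) holds vacuously. ✓
Satisfying worlds: {w0, w1, w2, w3}.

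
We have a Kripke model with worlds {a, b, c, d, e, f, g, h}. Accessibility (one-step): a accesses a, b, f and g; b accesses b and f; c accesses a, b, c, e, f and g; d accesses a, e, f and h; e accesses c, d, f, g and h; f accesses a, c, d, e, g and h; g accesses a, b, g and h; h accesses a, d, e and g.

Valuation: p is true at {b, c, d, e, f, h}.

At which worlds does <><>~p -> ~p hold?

{a, g}

a: <><>~p is T, ~p is T. ✓
b: <><>~p is T, ~p is F. ✗
c: <><>~p is T, ~p is F. ✗
d: <><>~p is T, ~p is F. ✗
e: <><>~p is T, ~p is F. ✗
f: <><>~p is T, ~p is F. ✗
g: <><>~p is T, ~p is T. ✓
h: <><>~p is T, ~p is F. ✗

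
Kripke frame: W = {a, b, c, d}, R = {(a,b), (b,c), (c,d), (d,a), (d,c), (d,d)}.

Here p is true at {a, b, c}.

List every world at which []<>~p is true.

a: successors {b}; <>~p there: b:F. ✗
b: successors {c}; <>~p there: c:T. ✓
c: successors {d}; <>~p there: d:T. ✓
d: successors {a, c, d}; <>~p there: a:F, c:T, d:T. ✗

{b, c}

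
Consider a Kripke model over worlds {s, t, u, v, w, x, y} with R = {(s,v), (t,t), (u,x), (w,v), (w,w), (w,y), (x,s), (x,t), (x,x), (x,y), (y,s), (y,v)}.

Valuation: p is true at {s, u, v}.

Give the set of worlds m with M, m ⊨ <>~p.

s: successors {v}; ~p there: v:F. ✗
t: successors {t}; ~p there: t:T. ✓
u: successors {x}; ~p there: x:T. ✓
v: no successors, so <>~p fails. ✗
w: successors {v, w, y}; ~p there: v:F, w:T, y:T. ✓
x: successors {s, t, x, y}; ~p there: s:F, t:T, x:T, y:T. ✓
y: successors {s, v}; ~p there: s:F, v:F. ✗

{t, u, w, x}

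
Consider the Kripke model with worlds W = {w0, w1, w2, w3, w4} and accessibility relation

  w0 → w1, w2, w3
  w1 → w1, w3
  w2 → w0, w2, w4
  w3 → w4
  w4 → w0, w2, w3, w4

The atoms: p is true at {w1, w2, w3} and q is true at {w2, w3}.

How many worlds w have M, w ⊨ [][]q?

w0: successors {w1, w2, w3}; []q there: w1:F, w2:F, w3:F. ✗
w1: successors {w1, w3}; []q there: w1:F, w3:F. ✗
w2: successors {w0, w2, w4}; []q there: w0:F, w2:F, w4:F. ✗
w3: successors {w4}; []q there: w4:F. ✗
w4: successors {w0, w2, w3, w4}; []q there: w0:F, w2:F, w3:F, w4:F. ✗
Satisfying worlds: ∅.

0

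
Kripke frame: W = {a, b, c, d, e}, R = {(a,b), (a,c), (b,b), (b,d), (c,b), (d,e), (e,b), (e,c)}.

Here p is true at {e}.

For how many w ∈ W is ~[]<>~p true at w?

1

a: []<>~p is T. ✗
b: []<>~p is F. ✓
c: []<>~p is T. ✗
d: []<>~p is T. ✗
e: []<>~p is T. ✗
Satisfying worlds: {b}.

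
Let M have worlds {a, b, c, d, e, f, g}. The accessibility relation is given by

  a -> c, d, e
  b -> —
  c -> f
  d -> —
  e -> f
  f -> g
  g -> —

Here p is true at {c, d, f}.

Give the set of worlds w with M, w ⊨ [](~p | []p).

{a, b, d, f, g}

a: successors {c, d, e}; ~p | []p there: c:T, d:T, e:T. ✓
b: no successors, so [](~p | []p) holds vacuously. ✓
c: successors {f}; ~p | []p there: f:F. ✗
d: no successors, so [](~p | []p) holds vacuously. ✓
e: successors {f}; ~p | []p there: f:F. ✗
f: successors {g}; ~p | []p there: g:T. ✓
g: no successors, so [](~p | []p) holds vacuously. ✓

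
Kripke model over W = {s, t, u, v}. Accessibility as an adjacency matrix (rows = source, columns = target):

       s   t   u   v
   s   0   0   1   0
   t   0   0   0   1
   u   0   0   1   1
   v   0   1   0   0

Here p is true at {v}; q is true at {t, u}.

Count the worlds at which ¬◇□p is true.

s: ◇□p is F. ✓
t: ◇□p is F. ✓
u: ◇□p is F. ✓
v: ◇□p is T. ✗
Satisfying worlds: {s, t, u}.

3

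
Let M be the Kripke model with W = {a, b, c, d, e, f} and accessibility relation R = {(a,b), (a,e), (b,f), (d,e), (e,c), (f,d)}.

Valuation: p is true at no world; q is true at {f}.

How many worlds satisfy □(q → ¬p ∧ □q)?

a: successors {b, e}; q → ¬p ∧ □q there: b:T, e:T. ✓
b: successors {f}; q → ¬p ∧ □q there: f:F. ✗
c: no successors, so □(q → ¬p ∧ □q) holds vacuously. ✓
d: successors {e}; q → ¬p ∧ □q there: e:T. ✓
e: successors {c}; q → ¬p ∧ □q there: c:T. ✓
f: successors {d}; q → ¬p ∧ □q there: d:T. ✓
Satisfying worlds: {a, c, d, e, f}.

5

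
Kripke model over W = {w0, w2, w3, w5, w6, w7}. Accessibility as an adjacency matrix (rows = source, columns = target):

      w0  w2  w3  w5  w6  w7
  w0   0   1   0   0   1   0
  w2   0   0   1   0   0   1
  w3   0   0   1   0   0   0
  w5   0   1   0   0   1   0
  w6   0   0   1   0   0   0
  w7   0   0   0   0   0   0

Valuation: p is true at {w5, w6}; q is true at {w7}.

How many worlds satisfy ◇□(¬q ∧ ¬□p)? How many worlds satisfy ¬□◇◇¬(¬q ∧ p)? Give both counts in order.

For ◇□(¬q ∧ ¬□p):
w0: successors {w2, w6}; □(¬q ∧ ¬□p) there: w2:F, w6:T. ✓
w2: successors {w3, w7}; □(¬q ∧ ¬□p) there: w3:T, w7:T. ✓
w3: successors {w3}; □(¬q ∧ ¬□p) there: w3:T. ✓
w5: successors {w2, w6}; □(¬q ∧ ¬□p) there: w2:F, w6:T. ✓
w6: successors {w3}; □(¬q ∧ ¬□p) there: w3:T. ✓
w7: no successors, so ◇□(¬q ∧ ¬□p) fails. ✗
— 5 worlds.
For ¬□◇◇¬(¬q ∧ p):
w0: □◇◇¬(¬q ∧ p) is T. ✗
w2: □◇◇¬(¬q ∧ p) is F. ✓
w3: □◇◇¬(¬q ∧ p) is T. ✗
w5: □◇◇¬(¬q ∧ p) is T. ✗
w6: □◇◇¬(¬q ∧ p) is T. ✗
w7: □◇◇¬(¬q ∧ p) is T. ✗
— 1 world.

5 and 1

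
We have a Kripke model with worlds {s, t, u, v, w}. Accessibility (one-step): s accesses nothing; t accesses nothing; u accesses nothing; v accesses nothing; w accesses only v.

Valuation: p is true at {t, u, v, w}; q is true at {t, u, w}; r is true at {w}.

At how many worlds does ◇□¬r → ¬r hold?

s: ◇□¬r is F, ¬r is T. ✓
t: ◇□¬r is F, ¬r is T. ✓
u: ◇□¬r is F, ¬r is T. ✓
v: ◇□¬r is F, ¬r is T. ✓
w: ◇□¬r is T, ¬r is F. ✗
Satisfying worlds: {s, t, u, v}.

4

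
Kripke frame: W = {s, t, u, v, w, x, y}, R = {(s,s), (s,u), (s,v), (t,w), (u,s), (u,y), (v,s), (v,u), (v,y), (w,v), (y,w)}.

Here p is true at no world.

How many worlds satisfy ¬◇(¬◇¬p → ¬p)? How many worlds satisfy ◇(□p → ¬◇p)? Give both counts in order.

1 and 6

For ¬◇(¬◇¬p → ¬p):
s: ◇(¬◇¬p → ¬p) is T. ✗
t: ◇(¬◇¬p → ¬p) is T. ✗
u: ◇(¬◇¬p → ¬p) is T. ✗
v: ◇(¬◇¬p → ¬p) is T. ✗
w: ◇(¬◇¬p → ¬p) is T. ✗
x: ◇(¬◇¬p → ¬p) is F. ✓
y: ◇(¬◇¬p → ¬p) is T. ✗
— 1 world.
For ◇(□p → ¬◇p):
s: successors {s, u, v}; □p → ¬◇p there: s:T, u:T, v:T. ✓
t: successors {w}; □p → ¬◇p there: w:T. ✓
u: successors {s, y}; □p → ¬◇p there: s:T, y:T. ✓
v: successors {s, u, y}; □p → ¬◇p there: s:T, u:T, y:T. ✓
w: successors {v}; □p → ¬◇p there: v:T. ✓
x: no successors, so ◇(□p → ¬◇p) fails. ✗
y: successors {w}; □p → ¬◇p there: w:T. ✓
— 6 worlds.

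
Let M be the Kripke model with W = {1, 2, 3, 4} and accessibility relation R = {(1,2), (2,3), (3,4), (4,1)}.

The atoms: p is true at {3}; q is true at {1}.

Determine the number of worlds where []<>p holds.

1: successors {2}; <>p there: 2:T. ✓
2: successors {3}; <>p there: 3:F. ✗
3: successors {4}; <>p there: 4:F. ✗
4: successors {1}; <>p there: 1:F. ✗
Satisfying worlds: {1}.

1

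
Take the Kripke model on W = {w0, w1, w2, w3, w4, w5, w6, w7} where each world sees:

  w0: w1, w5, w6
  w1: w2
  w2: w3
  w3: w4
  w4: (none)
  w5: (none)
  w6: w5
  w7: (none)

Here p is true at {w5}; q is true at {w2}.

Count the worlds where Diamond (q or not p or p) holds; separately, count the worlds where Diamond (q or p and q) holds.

For Diamond (q or not p or p):
w0: successors {w1, w5, w6}; q or not p or p there: w1:T, w5:T, w6:T. ✓
w1: successors {w2}; q or not p or p there: w2:T. ✓
w2: successors {w3}; q or not p or p there: w3:T. ✓
w3: successors {w4}; q or not p or p there: w4:T. ✓
w4: no successors, so Diamond (q or not p or p) fails. ✗
w5: no successors, so Diamond (q or not p or p) fails. ✗
w6: successors {w5}; q or not p or p there: w5:T. ✓
w7: no successors, so Diamond (q or not p or p) fails. ✗
— 5 worlds.
For Diamond (q or p and q):
w0: successors {w1, w5, w6}; q or p and q there: w1:F, w5:F, w6:F. ✗
w1: successors {w2}; q or p and q there: w2:T. ✓
w2: successors {w3}; q or p and q there: w3:F. ✗
w3: successors {w4}; q or p and q there: w4:F. ✗
w4: no successors, so Diamond (q or p and q) fails. ✗
w5: no successors, so Diamond (q or p and q) fails. ✗
w6: successors {w5}; q or p and q there: w5:F. ✗
w7: no successors, so Diamond (q or p and q) fails. ✗
— 1 world.

5 and 1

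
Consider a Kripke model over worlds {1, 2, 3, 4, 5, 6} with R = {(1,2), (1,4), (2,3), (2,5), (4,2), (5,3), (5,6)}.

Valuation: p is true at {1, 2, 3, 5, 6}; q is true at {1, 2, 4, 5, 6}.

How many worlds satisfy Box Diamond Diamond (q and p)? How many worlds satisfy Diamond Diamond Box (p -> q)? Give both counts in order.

For Box Diamond Diamond (q and p):
1: successors {2, 4}; Diamond Diamond (q and p) there: 2:T, 4:T. ✓
2: successors {3, 5}; Diamond Diamond (q and p) there: 3:F, 5:F. ✗
3: no successors, so Box Diamond Diamond (q and p) holds vacuously. ✓
4: successors {2}; Diamond Diamond (q and p) there: 2:T. ✓
5: successors {3, 6}; Diamond Diamond (q and p) there: 3:F, 6:F. ✗
6: no successors, so Box Diamond Diamond (q and p) holds vacuously. ✓
— 4 worlds.
For Diamond Diamond Box (p -> q):
1: successors {2, 4}; Diamond Box (p -> q) there: 2:T, 4:F. ✓
2: successors {3, 5}; Diamond Box (p -> q) there: 3:F, 5:T. ✓
3: no successors, so Diamond Diamond Box (p -> q) fails. ✗
4: successors {2}; Diamond Box (p -> q) there: 2:T. ✓
5: successors {3, 6}; Diamond Box (p -> q) there: 3:F, 6:F. ✗
6: no successors, so Diamond Diamond Box (p -> q) fails. ✗
— 3 worlds.

4 and 3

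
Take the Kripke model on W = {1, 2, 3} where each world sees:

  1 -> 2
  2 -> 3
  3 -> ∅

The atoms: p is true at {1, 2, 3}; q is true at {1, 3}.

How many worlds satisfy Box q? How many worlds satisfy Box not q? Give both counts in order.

For Box q:
1: successors {2}; q there: 2:F. ✗
2: successors {3}; q there: 3:T. ✓
3: no successors, so Box q holds vacuously. ✓
— 2 worlds.
For Box not q:
1: successors {2}; not q there: 2:T. ✓
2: successors {3}; not q there: 3:F. ✗
3: no successors, so Box not q holds vacuously. ✓
— 2 worlds.

2 and 2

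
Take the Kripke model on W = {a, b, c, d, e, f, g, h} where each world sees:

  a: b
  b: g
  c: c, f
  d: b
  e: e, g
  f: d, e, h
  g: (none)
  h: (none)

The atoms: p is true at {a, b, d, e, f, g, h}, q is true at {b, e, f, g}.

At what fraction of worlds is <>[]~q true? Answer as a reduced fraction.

a: successors {b}; []~q there: b:F. ✗
b: successors {g}; []~q there: g:T. ✓
c: successors {c, f}; []~q there: c:F, f:F. ✗
d: successors {b}; []~q there: b:F. ✗
e: successors {e, g}; []~q there: e:F, g:T. ✓
f: successors {d, e, h}; []~q there: d:F, e:F, h:T. ✓
g: no successors, so <>[]~q fails. ✗
h: no successors, so <>[]~q fails. ✗
That's 3 of 8 worlds, so 3/8.

3/8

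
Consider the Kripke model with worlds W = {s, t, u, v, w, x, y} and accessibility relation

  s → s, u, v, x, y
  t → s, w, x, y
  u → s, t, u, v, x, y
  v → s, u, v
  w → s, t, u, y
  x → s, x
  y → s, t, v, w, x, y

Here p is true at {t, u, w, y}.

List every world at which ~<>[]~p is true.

s: <>[]~p is T. ✗
t: <>[]~p is T. ✗
u: <>[]~p is T. ✗
v: <>[]~p is F. ✓
w: <>[]~p is F. ✓
x: <>[]~p is T. ✗
y: <>[]~p is T. ✗

{v, w}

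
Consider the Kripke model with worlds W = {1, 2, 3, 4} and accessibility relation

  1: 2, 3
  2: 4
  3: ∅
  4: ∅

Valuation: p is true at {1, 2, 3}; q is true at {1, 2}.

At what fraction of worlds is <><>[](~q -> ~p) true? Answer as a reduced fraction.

1/4

1: successors {2, 3}; <>[](~q -> ~p) there: 2:T, 3:F. ✓
2: successors {4}; <>[](~q -> ~p) there: 4:F. ✗
3: no successors, so <><>[](~q -> ~p) fails. ✗
4: no successors, so <><>[](~q -> ~p) fails. ✗
That's 1 of 4 worlds, so 1/4.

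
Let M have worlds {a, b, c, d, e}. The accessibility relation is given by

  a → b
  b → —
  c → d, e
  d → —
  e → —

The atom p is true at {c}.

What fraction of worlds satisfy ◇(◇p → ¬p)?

a: successors {b}; ◇p → ¬p there: b:T. ✓
b: no successors, so ◇(◇p → ¬p) fails. ✗
c: successors {d, e}; ◇p → ¬p there: d:T, e:T. ✓
d: no successors, so ◇(◇p → ¬p) fails. ✗
e: no successors, so ◇(◇p → ¬p) fails. ✗
That's 2 of 5 worlds, so 2/5.

2/5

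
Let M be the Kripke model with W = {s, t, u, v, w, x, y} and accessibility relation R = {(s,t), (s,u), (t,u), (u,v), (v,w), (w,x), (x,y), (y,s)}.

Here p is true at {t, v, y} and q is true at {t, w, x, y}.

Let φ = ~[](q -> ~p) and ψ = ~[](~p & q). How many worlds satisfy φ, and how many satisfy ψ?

For ~[](q -> ~p):
s: [](q -> ~p) is F. ✓
t: [](q -> ~p) is T. ✗
u: [](q -> ~p) is T. ✗
v: [](q -> ~p) is T. ✗
w: [](q -> ~p) is T. ✗
x: [](q -> ~p) is F. ✓
y: [](q -> ~p) is T. ✗
— 2 worlds.
For ~[](~p & q):
s: [](~p & q) is F. ✓
t: [](~p & q) is F. ✓
u: [](~p & q) is F. ✓
v: [](~p & q) is T. ✗
w: [](~p & q) is T. ✗
x: [](~p & q) is F. ✓
y: [](~p & q) is F. ✓
— 5 worlds.

2 and 5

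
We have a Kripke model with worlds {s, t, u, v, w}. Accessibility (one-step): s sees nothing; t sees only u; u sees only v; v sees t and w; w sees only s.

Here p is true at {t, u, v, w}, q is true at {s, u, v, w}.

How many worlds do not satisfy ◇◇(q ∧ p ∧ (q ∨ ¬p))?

s: no successors, so ◇◇(q ∧ p ∧ (q ∨ ¬p)) fails. ✗
t: successors {u}; ◇(q ∧ p ∧ (q ∨ ¬p)) there: u:T. ✓
u: successors {v}; ◇(q ∧ p ∧ (q ∨ ¬p)) there: v:T. ✓
v: successors {t, w}; ◇(q ∧ p ∧ (q ∨ ¬p)) there: t:T, w:F. ✓
w: successors {s}; ◇(q ∧ p ∧ (q ∨ ¬p)) there: s:F. ✗
Satisfying worlds: {t, u, v}.
So ◇◇(q ∧ p ∧ (q ∨ ¬p)) fails at the other 2 worlds.

2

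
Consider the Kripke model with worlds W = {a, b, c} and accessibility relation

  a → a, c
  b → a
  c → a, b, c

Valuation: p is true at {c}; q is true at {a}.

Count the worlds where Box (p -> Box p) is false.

a: successors {a, c}; p -> Box p there: a:T, c:F. ✗
b: successors {a}; p -> Box p there: a:T. ✓
c: successors {a, b, c}; p -> Box p there: a:T, b:T, c:F. ✗
Satisfying worlds: {b}.
So Box (p -> Box p) fails at the other 2 worlds.

2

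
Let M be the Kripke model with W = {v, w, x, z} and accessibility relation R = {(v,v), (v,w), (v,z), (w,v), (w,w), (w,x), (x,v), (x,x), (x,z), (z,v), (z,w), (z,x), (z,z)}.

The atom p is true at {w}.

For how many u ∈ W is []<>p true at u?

1

v: successors {v, w, z}; <>p there: v:T, w:T, z:T. ✓
w: successors {v, w, x}; <>p there: v:T, w:T, x:F. ✗
x: successors {v, x, z}; <>p there: v:T, x:F, z:T. ✗
z: successors {v, w, x, z}; <>p there: v:T, w:T, x:F, z:T. ✗
Satisfying worlds: {v}.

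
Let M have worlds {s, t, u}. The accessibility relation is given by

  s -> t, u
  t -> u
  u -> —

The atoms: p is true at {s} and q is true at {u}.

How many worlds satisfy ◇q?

s: successors {t, u}; q there: t:F, u:T. ✓
t: successors {u}; q there: u:T. ✓
u: no successors, so ◇q fails. ✗
Satisfying worlds: {s, t}.

2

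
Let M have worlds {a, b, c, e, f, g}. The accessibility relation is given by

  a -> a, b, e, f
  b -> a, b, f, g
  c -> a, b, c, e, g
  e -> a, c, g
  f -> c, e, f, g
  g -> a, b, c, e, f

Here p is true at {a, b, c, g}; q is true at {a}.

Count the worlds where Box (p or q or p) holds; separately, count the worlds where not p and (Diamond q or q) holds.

For Box (p or q or p):
a: successors {a, b, e, f}; p or q or p there: a:T, b:T, e:F, f:F. ✗
b: successors {a, b, f, g}; p or q or p there: a:T, b:T, f:F, g:T. ✗
c: successors {a, b, c, e, g}; p or q or p there: a:T, b:T, c:T, e:F, g:T. ✗
e: successors {a, c, g}; p or q or p there: a:T, c:T, g:T. ✓
f: successors {c, e, f, g}; p or q or p there: c:T, e:F, f:F, g:T. ✗
g: successors {a, b, c, e, f}; p or q or p there: a:T, b:T, c:T, e:F, f:F. ✗
— 1 world.
For not p and (Diamond q or q):
a: not p is F, Diamond q or q is T. ✗
b: not p is F, Diamond q or q is T. ✗
c: not p is F, Diamond q or q is T. ✗
e: not p is T, Diamond q or q is T. ✓
f: not p is T, Diamond q or q is F. ✗
g: not p is F, Diamond q or q is T. ✗
— 1 world.

1 and 1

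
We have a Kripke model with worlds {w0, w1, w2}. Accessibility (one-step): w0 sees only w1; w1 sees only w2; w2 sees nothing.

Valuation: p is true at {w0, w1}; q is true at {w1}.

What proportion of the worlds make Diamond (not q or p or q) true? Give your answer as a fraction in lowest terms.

2/3

w0: successors {w1}; not q or p or q there: w1:T. ✓
w1: successors {w2}; not q or p or q there: w2:T. ✓
w2: no successors, so Diamond (not q or p or q) fails. ✗
That's 2 of 3 worlds, so 2/3.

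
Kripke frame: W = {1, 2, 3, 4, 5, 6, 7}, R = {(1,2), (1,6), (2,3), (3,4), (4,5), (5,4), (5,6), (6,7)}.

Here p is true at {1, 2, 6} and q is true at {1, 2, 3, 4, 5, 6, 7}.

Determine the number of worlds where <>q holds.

1: successors {2, 6}; q there: 2:T, 6:T. ✓
2: successors {3}; q there: 3:T. ✓
3: successors {4}; q there: 4:T. ✓
4: successors {5}; q there: 5:T. ✓
5: successors {4, 6}; q there: 4:T, 6:T. ✓
6: successors {7}; q there: 7:T. ✓
7: no successors, so <>q fails. ✗
Satisfying worlds: {1, 2, 3, 4, 5, 6}.

6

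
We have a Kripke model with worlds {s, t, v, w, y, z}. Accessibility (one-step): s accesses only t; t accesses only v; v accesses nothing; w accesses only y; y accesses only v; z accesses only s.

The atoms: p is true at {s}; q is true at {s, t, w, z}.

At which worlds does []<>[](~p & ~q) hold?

s: successors {t}; <>[](~p & ~q) there: t:T. ✓
t: successors {v}; <>[](~p & ~q) there: v:F. ✗
v: no successors, so []<>[](~p & ~q) holds vacuously. ✓
w: successors {y}; <>[](~p & ~q) there: y:T. ✓
y: successors {v}; <>[](~p & ~q) there: v:F. ✗
z: successors {s}; <>[](~p & ~q) there: s:T. ✓

{s, v, w, z}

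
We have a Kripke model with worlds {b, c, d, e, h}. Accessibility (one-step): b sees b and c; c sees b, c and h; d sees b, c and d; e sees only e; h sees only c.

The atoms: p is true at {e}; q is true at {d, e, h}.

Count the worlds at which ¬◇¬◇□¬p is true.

b: ◇¬◇□¬p is F. ✓
c: ◇¬◇□¬p is F. ✓
d: ◇¬◇□¬p is F. ✓
e: ◇¬◇□¬p is T. ✗
h: ◇¬◇□¬p is F. ✓
Satisfying worlds: {b, c, d, h}.

4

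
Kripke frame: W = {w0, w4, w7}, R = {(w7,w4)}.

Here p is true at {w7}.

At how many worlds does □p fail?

w0: no successors, so □p holds vacuously. ✓
w4: no successors, so □p holds vacuously. ✓
w7: successors {w4}; p there: w4:F. ✗
Satisfying worlds: {w0, w4}.
So □p fails at the other 1 world.

1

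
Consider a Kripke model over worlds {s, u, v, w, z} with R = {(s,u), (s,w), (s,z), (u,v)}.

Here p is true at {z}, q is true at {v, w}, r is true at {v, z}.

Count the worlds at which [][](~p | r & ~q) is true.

s: successors {u, w, z}; [](~p | r & ~q) there: u:T, w:T, z:T. ✓
u: successors {v}; [](~p | r & ~q) there: v:T. ✓
v: no successors, so [][](~p | r & ~q) holds vacuously. ✓
w: no successors, so [][](~p | r & ~q) holds vacuously. ✓
z: no successors, so [][](~p | r & ~q) holds vacuously. ✓
Satisfying worlds: {s, u, v, w, z}.

5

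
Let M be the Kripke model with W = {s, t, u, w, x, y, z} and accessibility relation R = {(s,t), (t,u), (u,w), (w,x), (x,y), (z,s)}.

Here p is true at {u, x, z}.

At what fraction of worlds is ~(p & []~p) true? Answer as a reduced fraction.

s: p & []~p is F. ✓
t: p & []~p is F. ✓
u: p & []~p is T. ✗
w: p & []~p is F. ✓
x: p & []~p is T. ✗
y: p & []~p is F. ✓
z: p & []~p is T. ✗
That's 4 of 7 worlds, so 4/7.

4/7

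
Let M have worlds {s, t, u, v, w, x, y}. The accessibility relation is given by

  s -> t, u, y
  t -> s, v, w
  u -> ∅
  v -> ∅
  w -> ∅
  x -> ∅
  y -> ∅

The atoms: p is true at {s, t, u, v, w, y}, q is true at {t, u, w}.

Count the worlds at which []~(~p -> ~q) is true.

5

s: successors {t, u, y}; ~(~p -> ~q) there: t:F, u:F, y:F. ✗
t: successors {s, v, w}; ~(~p -> ~q) there: s:F, v:F, w:F. ✗
u: no successors, so []~(~p -> ~q) holds vacuously. ✓
v: no successors, so []~(~p -> ~q) holds vacuously. ✓
w: no successors, so []~(~p -> ~q) holds vacuously. ✓
x: no successors, so []~(~p -> ~q) holds vacuously. ✓
y: no successors, so []~(~p -> ~q) holds vacuously. ✓
Satisfying worlds: {u, v, w, x, y}.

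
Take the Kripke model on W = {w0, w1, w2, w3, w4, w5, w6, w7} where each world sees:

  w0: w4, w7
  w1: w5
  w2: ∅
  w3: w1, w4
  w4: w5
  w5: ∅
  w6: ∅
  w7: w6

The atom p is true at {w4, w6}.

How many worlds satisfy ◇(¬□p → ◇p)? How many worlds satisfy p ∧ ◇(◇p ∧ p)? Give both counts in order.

4 and 0

For ◇(¬□p → ◇p):
w0: successors {w4, w7}; ¬□p → ◇p there: w4:F, w7:T. ✓
w1: successors {w5}; ¬□p → ◇p there: w5:T. ✓
w2: no successors, so ◇(¬□p → ◇p) fails. ✗
w3: successors {w1, w4}; ¬□p → ◇p there: w1:F, w4:F. ✗
w4: successors {w5}; ¬□p → ◇p there: w5:T. ✓
w5: no successors, so ◇(¬□p → ◇p) fails. ✗
w6: no successors, so ◇(¬□p → ◇p) fails. ✗
w7: successors {w6}; ¬□p → ◇p there: w6:T. ✓
— 4 worlds.
For p ∧ ◇(◇p ∧ p):
w0: p is F, ◇(◇p ∧ p) is F. ✗
w1: p is F, ◇(◇p ∧ p) is F. ✗
w2: p is F, ◇(◇p ∧ p) is F. ✗
w3: p is F, ◇(◇p ∧ p) is F. ✗
w4: p is T, ◇(◇p ∧ p) is F. ✗
w5: p is F, ◇(◇p ∧ p) is F. ✗
w6: p is T, ◇(◇p ∧ p) is F. ✗
w7: p is F, ◇(◇p ∧ p) is F. ✗
— 0 worlds.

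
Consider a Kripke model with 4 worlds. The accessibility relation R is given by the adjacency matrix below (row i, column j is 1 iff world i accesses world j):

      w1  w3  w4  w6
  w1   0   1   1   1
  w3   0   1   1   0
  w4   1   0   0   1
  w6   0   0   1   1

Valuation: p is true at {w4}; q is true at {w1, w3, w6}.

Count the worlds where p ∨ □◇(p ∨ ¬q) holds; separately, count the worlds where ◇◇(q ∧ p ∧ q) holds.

1 and 0

For p ∨ □◇(p ∨ ¬q):
w1: p is F, □◇(p ∨ ¬q) is F. ✗
w3: p is F, □◇(p ∨ ¬q) is F. ✗
w4: p is T, □◇(p ∨ ¬q) is T. ✓
w6: p is F, □◇(p ∨ ¬q) is F. ✗
— 1 world.
For ◇◇(q ∧ p ∧ q):
w1: successors {w3, w4, w6}; ◇(q ∧ p ∧ q) there: w3:F, w4:F, w6:F. ✗
w3: successors {w3, w4}; ◇(q ∧ p ∧ q) there: w3:F, w4:F. ✗
w4: successors {w1, w6}; ◇(q ∧ p ∧ q) there: w1:F, w6:F. ✗
w6: successors {w4, w6}; ◇(q ∧ p ∧ q) there: w4:F, w6:F. ✗
— 0 worlds.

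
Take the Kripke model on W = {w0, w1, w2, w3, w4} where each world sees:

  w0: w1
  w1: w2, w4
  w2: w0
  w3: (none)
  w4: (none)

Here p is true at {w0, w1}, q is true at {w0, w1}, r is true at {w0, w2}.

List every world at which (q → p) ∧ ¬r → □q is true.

w0: (q → p) ∧ ¬r is F, □q is T. ✓
w1: (q → p) ∧ ¬r is T, □q is F. ✗
w2: (q → p) ∧ ¬r is F, □q is T. ✓
w3: (q → p) ∧ ¬r is T, □q is T. ✓
w4: (q → p) ∧ ¬r is T, □q is T. ✓

{w0, w2, w3, w4}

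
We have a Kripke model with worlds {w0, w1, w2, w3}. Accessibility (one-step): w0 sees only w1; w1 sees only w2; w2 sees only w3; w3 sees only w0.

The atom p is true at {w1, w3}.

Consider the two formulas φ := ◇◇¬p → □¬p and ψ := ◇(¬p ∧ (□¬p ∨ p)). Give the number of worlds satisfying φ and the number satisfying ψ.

For ◇◇¬p → □¬p:
w0: ◇◇¬p is T, □¬p is F. ✗
w1: ◇◇¬p is F, □¬p is T. ✓
w2: ◇◇¬p is T, □¬p is F. ✗
w3: ◇◇¬p is F, □¬p is T. ✓
— 2 worlds.
For ◇(¬p ∧ (□¬p ∨ p)):
w0: successors {w1}; ¬p ∧ (□¬p ∨ p) there: w1:F. ✗
w1: successors {w2}; ¬p ∧ (□¬p ∨ p) there: w2:F. ✗
w2: successors {w3}; ¬p ∧ (□¬p ∨ p) there: w3:F. ✗
w3: successors {w0}; ¬p ∧ (□¬p ∨ p) there: w0:F. ✗
— 0 worlds.

2 and 0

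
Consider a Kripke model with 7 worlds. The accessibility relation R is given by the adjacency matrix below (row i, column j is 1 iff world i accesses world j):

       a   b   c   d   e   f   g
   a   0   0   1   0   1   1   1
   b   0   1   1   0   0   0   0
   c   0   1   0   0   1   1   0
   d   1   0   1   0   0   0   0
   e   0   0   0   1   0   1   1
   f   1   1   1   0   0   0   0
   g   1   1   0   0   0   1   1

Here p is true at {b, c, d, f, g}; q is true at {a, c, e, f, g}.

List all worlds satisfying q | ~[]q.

{a, b, c, e, f, g}

a: q is T, ~[]q is F. ✓
b: q is F, ~[]q is T. ✓
c: q is T, ~[]q is T. ✓
d: q is F, ~[]q is F. ✗
e: q is T, ~[]q is T. ✓
f: q is T, ~[]q is T. ✓
g: q is T, ~[]q is T. ✓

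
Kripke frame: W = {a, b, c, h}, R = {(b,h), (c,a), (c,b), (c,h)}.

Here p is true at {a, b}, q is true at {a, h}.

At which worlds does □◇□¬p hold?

a: no successors, so □◇□¬p holds vacuously. ✓
b: successors {h}; ◇□¬p there: h:F. ✗
c: successors {a, b, h}; ◇□¬p there: a:F, b:T, h:F. ✗
h: no successors, so □◇□¬p holds vacuously. ✓

{a, h}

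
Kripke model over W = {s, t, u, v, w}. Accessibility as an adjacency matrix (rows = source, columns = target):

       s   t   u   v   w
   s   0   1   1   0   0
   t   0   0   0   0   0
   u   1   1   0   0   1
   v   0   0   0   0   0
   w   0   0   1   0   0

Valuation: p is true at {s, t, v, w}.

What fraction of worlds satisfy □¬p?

s: successors {t, u}; ¬p there: t:F, u:T. ✗
t: no successors, so □¬p holds vacuously. ✓
u: successors {s, t, w}; ¬p there: s:F, t:F, w:F. ✗
v: no successors, so □¬p holds vacuously. ✓
w: successors {u}; ¬p there: u:T. ✓
That's 3 of 5 worlds, so 3/5.

3/5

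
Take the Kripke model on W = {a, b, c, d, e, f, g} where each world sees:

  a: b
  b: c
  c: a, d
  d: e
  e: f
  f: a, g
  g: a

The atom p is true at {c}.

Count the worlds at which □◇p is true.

a: successors {b}; ◇p there: b:T. ✓
b: successors {c}; ◇p there: c:F. ✗
c: successors {a, d}; ◇p there: a:F, d:F. ✗
d: successors {e}; ◇p there: e:F. ✗
e: successors {f}; ◇p there: f:F. ✗
f: successors {a, g}; ◇p there: a:F, g:F. ✗
g: successors {a}; ◇p there: a:F. ✗
Satisfying worlds: {a}.

1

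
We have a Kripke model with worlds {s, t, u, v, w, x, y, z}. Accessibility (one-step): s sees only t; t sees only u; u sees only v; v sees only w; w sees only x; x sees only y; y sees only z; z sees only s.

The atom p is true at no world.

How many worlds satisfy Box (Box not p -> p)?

0

s: successors {t}; Box not p -> p there: t:F. ✗
t: successors {u}; Box not p -> p there: u:F. ✗
u: successors {v}; Box not p -> p there: v:F. ✗
v: successors {w}; Box not p -> p there: w:F. ✗
w: successors {x}; Box not p -> p there: x:F. ✗
x: successors {y}; Box not p -> p there: y:F. ✗
y: successors {z}; Box not p -> p there: z:F. ✗
z: successors {s}; Box not p -> p there: s:F. ✗
Satisfying worlds: ∅.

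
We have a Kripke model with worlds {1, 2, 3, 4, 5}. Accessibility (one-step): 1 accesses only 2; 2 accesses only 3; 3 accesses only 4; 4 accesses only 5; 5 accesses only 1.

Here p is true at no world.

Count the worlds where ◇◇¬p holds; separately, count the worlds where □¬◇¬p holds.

For ◇◇¬p:
1: successors {2}; ◇¬p there: 2:T. ✓
2: successors {3}; ◇¬p there: 3:T. ✓
3: successors {4}; ◇¬p there: 4:T. ✓
4: successors {5}; ◇¬p there: 5:T. ✓
5: successors {1}; ◇¬p there: 1:T. ✓
— 5 worlds.
For □¬◇¬p:
1: successors {2}; ¬◇¬p there: 2:F. ✗
2: successors {3}; ¬◇¬p there: 3:F. ✗
3: successors {4}; ¬◇¬p there: 4:F. ✗
4: successors {5}; ¬◇¬p there: 5:F. ✗
5: successors {1}; ¬◇¬p there: 1:F. ✗
— 0 worlds.

5 and 0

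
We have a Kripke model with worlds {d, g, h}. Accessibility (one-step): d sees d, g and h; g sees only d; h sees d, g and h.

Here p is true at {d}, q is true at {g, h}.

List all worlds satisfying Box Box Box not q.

∅

d: successors {d, g, h}; Box Box not q there: d:F, g:F, h:F. ✗
g: successors {d}; Box Box not q there: d:F. ✗
h: successors {d, g, h}; Box Box not q there: d:F, g:F, h:F. ✗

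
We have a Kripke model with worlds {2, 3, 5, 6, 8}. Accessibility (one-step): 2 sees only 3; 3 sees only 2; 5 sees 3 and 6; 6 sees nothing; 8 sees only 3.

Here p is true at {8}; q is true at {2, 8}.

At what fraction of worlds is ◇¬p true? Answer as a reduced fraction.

4/5

2: successors {3}; ¬p there: 3:T. ✓
3: successors {2}; ¬p there: 2:T. ✓
5: successors {3, 6}; ¬p there: 3:T, 6:T. ✓
6: no successors, so ◇¬p fails. ✗
8: successors {3}; ¬p there: 3:T. ✓
That's 4 of 5 worlds, so 4/5.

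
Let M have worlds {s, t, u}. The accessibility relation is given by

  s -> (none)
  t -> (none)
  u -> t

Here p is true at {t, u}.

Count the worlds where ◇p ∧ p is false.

s: ◇p is F, p is F. ✗
t: ◇p is F, p is T. ✗
u: ◇p is T, p is T. ✓
Satisfying worlds: {u}.
So ◇p ∧ p fails at the other 2 worlds.

2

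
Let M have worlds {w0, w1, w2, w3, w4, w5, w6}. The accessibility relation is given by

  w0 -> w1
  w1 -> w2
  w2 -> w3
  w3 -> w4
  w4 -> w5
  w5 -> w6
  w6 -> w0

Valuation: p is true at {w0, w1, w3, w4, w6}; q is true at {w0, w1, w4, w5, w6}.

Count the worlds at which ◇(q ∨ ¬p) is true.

w0: successors {w1}; q ∨ ¬p there: w1:T. ✓
w1: successors {w2}; q ∨ ¬p there: w2:T. ✓
w2: successors {w3}; q ∨ ¬p there: w3:F. ✗
w3: successors {w4}; q ∨ ¬p there: w4:T. ✓
w4: successors {w5}; q ∨ ¬p there: w5:T. ✓
w5: successors {w6}; q ∨ ¬p there: w6:T. ✓
w6: successors {w0}; q ∨ ¬p there: w0:T. ✓
Satisfying worlds: {w0, w1, w3, w4, w5, w6}.

6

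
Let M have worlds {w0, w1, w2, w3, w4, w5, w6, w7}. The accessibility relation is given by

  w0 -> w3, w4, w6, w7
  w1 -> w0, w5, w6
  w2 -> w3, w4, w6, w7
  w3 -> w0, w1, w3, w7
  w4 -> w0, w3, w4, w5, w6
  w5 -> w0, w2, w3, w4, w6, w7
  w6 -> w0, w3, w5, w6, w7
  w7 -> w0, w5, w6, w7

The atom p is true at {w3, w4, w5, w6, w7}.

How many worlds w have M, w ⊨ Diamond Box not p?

w0: successors {w3, w4, w6, w7}; Box not p there: w3:F, w4:F, w6:F, w7:F. ✗
w1: successors {w0, w5, w6}; Box not p there: w0:F, w5:F, w6:F. ✗
w2: successors {w3, w4, w6, w7}; Box not p there: w3:F, w4:F, w6:F, w7:F. ✗
w3: successors {w0, w1, w3, w7}; Box not p there: w0:F, w1:F, w3:F, w7:F. ✗
w4: successors {w0, w3, w4, w5, w6}; Box not p there: w0:F, w3:F, w4:F, w5:F, w6:F. ✗
w5: successors {w0, w2, w3, w4, w6, w7}; Box not p there: w0:F, w2:F, w3:F, w4:F, w6:F, w7:F. ✗
w6: successors {w0, w3, w5, w6, w7}; Box not p there: w0:F, w3:F, w5:F, w6:F, w7:F. ✗
w7: successors {w0, w5, w6, w7}; Box not p there: w0:F, w5:F, w6:F, w7:F. ✗
Satisfying worlds: ∅.

0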